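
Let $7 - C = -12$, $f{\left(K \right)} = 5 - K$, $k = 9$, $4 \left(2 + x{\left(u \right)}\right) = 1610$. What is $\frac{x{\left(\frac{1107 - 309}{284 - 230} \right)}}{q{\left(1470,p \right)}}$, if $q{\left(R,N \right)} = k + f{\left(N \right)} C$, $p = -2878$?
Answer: $\frac{267}{36524} \approx 0.0073103$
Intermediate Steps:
$x{\left(u \right)} = \frac{801}{2}$ ($x{\left(u \right)} = -2 + \frac{1}{4} \cdot 1610 = -2 + \frac{805}{2} = \frac{801}{2}$)
$C = 19$ ($C = 7 - -12 = 7 + 12 = 19$)
$q{\left(R,N \right)} = 104 - 19 N$ ($q{\left(R,N \right)} = 9 + \left(5 - N\right) 19 = 9 - \left(-95 + 19 N\right) = 104 - 19 N$)
$\frac{x{\left(\frac{1107 - 309}{284 - 230} \right)}}{q{\left(1470,p \right)}} = \frac{801}{2 \left(104 - -54682\right)} = \frac{801}{2 \left(104 + 54682\right)} = \frac{801}{2 \cdot 54786} = \frac{801}{2} \cdot \frac{1}{54786} = \frac{267}{36524}$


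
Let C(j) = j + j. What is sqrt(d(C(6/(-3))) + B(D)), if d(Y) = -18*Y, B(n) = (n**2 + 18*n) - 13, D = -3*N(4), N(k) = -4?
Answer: sqrt(419) ≈ 20.469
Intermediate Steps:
C(j) = 2*j
D = 12 (D = -3*(-4) = 12)
B(n) = -13 + n**2 + 18*n
sqrt(d(C(6/(-3))) + B(D)) = sqrt(-36*6/(-3) + (-13 + 12**2 + 18*12)) = sqrt(-36*6*(-1/3) + (-13 + 144 + 216)) = sqrt(-36*(-2) + 347) = sqrt(-18*(-4) + 347) = sqrt(72 + 347) = sqrt(419)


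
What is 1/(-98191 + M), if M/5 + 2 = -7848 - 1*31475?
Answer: -1/294816 ≈ -3.3919e-6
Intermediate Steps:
M = -196625 (M = -10 + 5*(-7848 - 1*31475) = -10 + 5*(-7848 - 31475) = -10 + 5*(-39323) = -10 - 196615 = -196625)
1/(-98191 + M) = 1/(-98191 - 196625) = 1/(-294816) = -1/294816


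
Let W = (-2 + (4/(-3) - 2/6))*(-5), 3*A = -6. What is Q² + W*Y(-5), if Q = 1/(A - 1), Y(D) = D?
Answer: -824/9 ≈ -91.556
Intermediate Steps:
A = -2 (A = (⅓)*(-6) = -2)
W = 55/3 (W = (-2 + (4*(-⅓) - 2*⅙))*(-5) = (-2 + (-4/3 - ⅓))*(-5) = (-2 - 5/3)*(-5) = -11/3*(-5) = 55/3 ≈ 18.333)
Q = -⅓ (Q = 1/(-2 - 1) = 1/(-3) = -⅓ ≈ -0.33333)
Q² + W*Y(-5) = (-⅓)² + (55/3)*(-5) = ⅑ - 275/3 = -824/9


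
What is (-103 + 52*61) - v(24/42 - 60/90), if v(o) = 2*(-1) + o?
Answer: 64493/21 ≈ 3071.1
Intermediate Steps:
v(o) = -2 + o
(-103 + 52*61) - v(24/42 - 60/90) = (-103 + 52*61) - (-2 + (24/42 - 60/90)) = (-103 + 3172) - (-2 + (24*(1/42) - 60*1/90)) = 3069 - (-2 + (4/7 - ⅔)) = 3069 - (-2 - 2/21) = 3069 - 1*(-44/21) = 3069 + 44/21 = 64493/21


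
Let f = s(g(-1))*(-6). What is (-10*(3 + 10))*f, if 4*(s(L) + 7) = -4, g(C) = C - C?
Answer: -6240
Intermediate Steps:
g(C) = 0
s(L) = -8 (s(L) = -7 + (¼)*(-4) = -7 - 1 = -8)
f = 48 (f = -8*(-6) = 48)
(-10*(3 + 10))*f = -10*(3 + 10)*48 = -10*13*48 = -130*48 = -6240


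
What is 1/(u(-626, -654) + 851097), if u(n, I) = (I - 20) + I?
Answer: 1/849769 ≈ 1.1768e-6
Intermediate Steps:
u(n, I) = -20 + 2*I (u(n, I) = (-20 + I) + I = -20 + 2*I)
1/(u(-626, -654) + 851097) = 1/((-20 + 2*(-654)) + 851097) = 1/((-20 - 1308) + 851097) = 1/(-1328 + 851097) = 1/849769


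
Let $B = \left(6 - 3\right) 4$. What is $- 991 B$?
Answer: $-11892$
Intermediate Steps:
$B = 12$ ($B = 3 \cdot 4 = 12$)
$- 991 B = \left(-991\right) 12 = -11892$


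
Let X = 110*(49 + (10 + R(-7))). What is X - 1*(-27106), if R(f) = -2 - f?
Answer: 34146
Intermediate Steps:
X = 7040 (X = 110*(49 + (10 + (-2 - 1*(-7)))) = 110*(49 + (10 + (-2 + 7))) = 110*(49 + (10 + 5)) = 110*(49 + 15) = 110*64 = 7040)
X - 1*(-27106) = 7040 - 1*(-27106) = 7040 + 27106 = 34146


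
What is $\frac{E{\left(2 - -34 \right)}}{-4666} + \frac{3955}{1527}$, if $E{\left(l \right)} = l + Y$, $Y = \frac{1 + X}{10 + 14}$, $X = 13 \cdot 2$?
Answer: $\frac{147178721}{56999856} \approx 2.5821$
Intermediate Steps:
$X = 26$
$Y = \frac{9}{8}$ ($Y = \frac{1 + 26}{10 + 14} = \frac{27}{24} = 27 \cdot \frac{1}{24} = \frac{9}{8} \approx 1.125$)
$E{\left(l \right)} = \frac{9}{8} + l$ ($E{\left(l \right)} = l + \frac{9}{8} = \frac{9}{8} + l$)
$\frac{E{\left(2 - -34 \right)}}{-4666} + \frac{3955}{1527} = \frac{\frac{9}{8} + \left(2 - -34\right)}{-4666} + \frac{3955}{1527} = \left(\frac{9}{8} + \left(2 + 34\right)\right) \left(- \frac{1}{4666}\right) + 3955 \cdot \frac{1}{1527} = \left(\frac{9}{8} + 36\right) \left(- \frac{1}{4666}\right) + \frac{3955}{1527} = \frac{297}{8} \left(- \frac{1}{4666}\right) + \frac{3955}{1527} = - \frac{297}{37328} + \frac{3955}{1527} = \frac{147178721}{56999856}$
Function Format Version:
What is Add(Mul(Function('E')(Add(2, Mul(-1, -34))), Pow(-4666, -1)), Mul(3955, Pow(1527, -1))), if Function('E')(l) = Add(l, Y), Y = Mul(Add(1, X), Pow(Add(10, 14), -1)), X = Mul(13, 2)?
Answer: Rational(147178721, 56999856) ≈ 2.5821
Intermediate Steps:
X = 26
Y = Rational(9, 8) (Y = Mul(Add(1, 26), Pow(Add(10, 14), -1)) = Mul(27, Pow(24, -1)) = Mul(27, Rational(1, 24)) = Rational(9, 8) ≈ 1.1250)
Function('E')(l) = Add(Rational(9, 8), l) (Function('E')(l) = Add(l, Rational(9, 8)) = Add(Rational(9, 8), l))
Add(Mul(Function('E')(Add(2, Mul(-1, -34))), Pow(-4666, -1)), Mul(3955, Pow(1527, -1))) = Add(Mul(Add(Rational(9, 8), Add(2, Mul(-1, -34))), Pow(-4666, -1)), Mul(3955, Pow(1527, -1))) = Add(Mul(Add(Rational(9, 8), Add(2, 34)), Rational(-1, 4666)), Mul(3955, Rational(1, 1527))) = Add(Mul(Add(Rational(9, 8), 36), Rational(-1, 4666)), Rational(3955, 1527)) = Add(Mul(Rational(297, 8), Rational(-1, 4666)), Rational(3955, 1527)) = Add(Rational(-297, 37328), Rational(3955, 1527)) = Rational(147178721, 56999856)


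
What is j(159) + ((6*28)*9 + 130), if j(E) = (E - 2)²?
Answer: 26291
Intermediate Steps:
j(E) = (-2 + E)²
j(159) + ((6*28)*9 + 130) = (-2 + 159)² + ((6*28)*9 + 130) = 157² + (168*9 + 130) = 24649 + (1512 + 130) = 24649 + 1642 = 26291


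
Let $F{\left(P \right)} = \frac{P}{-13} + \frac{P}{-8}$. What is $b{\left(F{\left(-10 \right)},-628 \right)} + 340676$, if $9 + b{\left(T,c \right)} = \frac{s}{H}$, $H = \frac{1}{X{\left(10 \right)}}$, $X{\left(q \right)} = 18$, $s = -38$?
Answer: $339983$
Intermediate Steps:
$F{\left(P \right)} = - \frac{21 P}{104}$ ($F{\left(P \right)} = P \left(- \frac{1}{13}\right) + P \left(- \frac{1}{8}\right) = - \frac{P}{13} - \frac{P}{8} = - \frac{21 P}{104}$)
$H = \frac{1}{18} \approx 0.055556$
$b{\left(T,c \right)} = -693$ ($b{\left(T,c \right)} = -9 - 38 \frac{1}{\frac{1}{18}} = -9 - 684 = -693$)
$b{\left(F{\left(-10 \right)},-628 \right)} + 340676 = -693 + 340676 = 339983$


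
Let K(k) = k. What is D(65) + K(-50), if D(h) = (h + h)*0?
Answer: -50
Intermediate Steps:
D(h) = 0 (D(h) = (2*h)*0 = 0)
D(65) + K(-50) = 0 - 50 = -50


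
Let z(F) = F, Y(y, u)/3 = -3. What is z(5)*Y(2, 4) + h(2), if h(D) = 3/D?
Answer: -87/2 ≈ -43.500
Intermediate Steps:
Y(y, u) = -9 (Y(y, u) = 3*(-3) = -9)
z(5)*Y(2, 4) + h(2) = 5*(-9) + 3/2 = -45 + 3*(½) = -45 + 3/2 = -87/2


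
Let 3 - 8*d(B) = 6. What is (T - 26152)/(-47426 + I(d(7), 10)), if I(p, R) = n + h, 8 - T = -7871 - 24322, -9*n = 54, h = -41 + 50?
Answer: -6049/47423 ≈ -0.12755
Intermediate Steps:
h = 9
d(B) = -3/8 (d(B) = 3/8 - ⅛*6 = 3/8 - ¾ = -3/8)
n = -6 (n = -⅑*54 = -6)
T = 32201 (T = 8 - (-7871 - 24322) = 8 - 1*(-32193) = 8 + 32193 = 32201)
I(p, R) = 3 (I(p, R) = -6 + 9 = 3)
(T - 26152)/(-47426 + I(d(7), 10)) = (32201 - 26152)/(-47426 + 3) = 6049/(-47423) = 6049*(-1/47423) = -6049/47423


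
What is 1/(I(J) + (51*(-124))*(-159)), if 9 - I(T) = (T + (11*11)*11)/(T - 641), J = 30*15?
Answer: 191/192057056 ≈ 9.9450e-7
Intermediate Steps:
J = 450
I(T) = 9 - (1331 + T)/(-641 + T) (I(T) = 9 - (T + (11*11)*11)/(T - 641) = 9 - (T + 121*11)/(-641 + T) = 9 - (T + 1331)/(-641 + T) = 9 - (1331 + T)/(-641 + T))
1/(I(J) + (51*(-124))*(-159)) = 1/(4*(-1775 + 2*450)/(-641 + 450) + (51*(-124))*(-159)) = 1/(4*(-1775 + 900)/(-191) - 6324*(-159)) = 1/(4*(-1/191)*(-875) + 1005516) = 1/(3500/191 + 1005516) = 1/(192057056/191) = 191/192057056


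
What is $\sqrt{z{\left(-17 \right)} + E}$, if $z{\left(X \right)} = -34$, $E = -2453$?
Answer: $i \sqrt{2487} \approx 49.87 i$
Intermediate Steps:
$\sqrt{z{\left(-17 \right)} + E} = \sqrt{-34 - 2453} = \sqrt{-2487} = i \sqrt{2487}$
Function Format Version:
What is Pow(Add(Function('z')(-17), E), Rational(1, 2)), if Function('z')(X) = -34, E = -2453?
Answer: Mul(I, Pow(2487, Rational(1, 2))) ≈ Mul(49.870, I)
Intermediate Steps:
Pow(Add(Function('z')(-17), E), Rational(1, 2)) = Pow(Add(-34, -2453), Rational(1, 2)) = Pow(-2487, Rational(1, 2)) = Mul(I, Pow(2487, Rational(1, 2)))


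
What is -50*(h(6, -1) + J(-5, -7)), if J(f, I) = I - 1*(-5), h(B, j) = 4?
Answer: -100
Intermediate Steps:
J(f, I) = 5 + I (J(f, I) = I + 5 = 5 + I)
-50*(h(6, -1) + J(-5, -7)) = -50*(4 + (5 - 7)) = -50*(4 - 2) = -50*2 = -100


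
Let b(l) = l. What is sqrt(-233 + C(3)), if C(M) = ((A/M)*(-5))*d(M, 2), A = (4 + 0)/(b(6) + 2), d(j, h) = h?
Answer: 8*I*sqrt(33)/3 ≈ 15.319*I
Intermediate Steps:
A = 1/2 (A = (4 + 0)/(6 + 2) = 4/8 = 4*(1/8) = 1/2 ≈ 0.50000)
C(M) = -5/M (C(M) = ((1/(2*M))*(-5))*2 = -5/(2*M)*2 = -5/M)
sqrt(-233 + C(3)) = sqrt(-233 - 5/3) = sqrt(-704/3) = 8*I*sqrt(33)/3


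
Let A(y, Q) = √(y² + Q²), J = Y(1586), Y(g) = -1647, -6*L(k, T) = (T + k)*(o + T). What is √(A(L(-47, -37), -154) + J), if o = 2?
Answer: √(-1647 + 14*√1346) ≈ 33.666*I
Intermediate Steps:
L(k, T) = -(2 + T)*(T + k)/6 (L(k, T) = -(T + k)*(2 + T)/6 = -(2 + T)*(T + k)/6)
J = -1647
A(y, Q) = √(Q² + y²)
√(A(L(-47, -37), -154) + J) = √(√((-154)² + (-⅓*(-37) - ⅓*(-47) - ⅙*(-37)² - ⅙*(-37)*(-47))²) - 1647) = √(√(23716 + (37/3 + 47/3 - ⅙*1369 - 1739/6)²) - 1647) = √(√(23716 + (37/3 + 47/3 - 1369/6 - 1739/6)²) - 1647) = √(√(23716 + (-490)²) - 1647) = √(√(23716 + 240100) - 1647) = √(√263816 - 1647) = √(14*√1346 - 1647) = √(-1647 + 14*√1346)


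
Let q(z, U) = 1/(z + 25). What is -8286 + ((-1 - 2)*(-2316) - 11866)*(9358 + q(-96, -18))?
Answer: -3268191112/71 ≈ -4.6031e+7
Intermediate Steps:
q(z, U) = 1/(25 + z)
-8286 + ((-1 - 2)*(-2316) - 11866)*(9358 + q(-96, -18)) = -8286 + ((-1 - 2)*(-2316) - 11866)*(9358 + 1/(25 - 96)) = -8286 + (-3*(-2316) - 11866)*(9358 + 1/(-71)) = -8286 + (6948 - 11866)*(9358 - 1/71) = -8286 - 4918*664417/71 = -8286 - 3267602806/71 = -3268191112/71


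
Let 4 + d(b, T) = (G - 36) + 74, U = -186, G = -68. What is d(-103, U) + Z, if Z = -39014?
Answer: -39048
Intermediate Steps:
d(b, T) = -34 (d(b, T) = -4 + ((-68 - 36) + 74) = -4 + (-104 + 74) = -4 - 30 = -34)
d(-103, U) + Z = -34 - 39014 = -39048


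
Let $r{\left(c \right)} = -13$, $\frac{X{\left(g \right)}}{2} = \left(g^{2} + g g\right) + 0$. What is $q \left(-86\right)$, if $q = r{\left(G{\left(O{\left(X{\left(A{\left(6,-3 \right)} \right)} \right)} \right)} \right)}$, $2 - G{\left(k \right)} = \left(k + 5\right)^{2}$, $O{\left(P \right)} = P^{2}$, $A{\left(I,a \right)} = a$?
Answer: $1118$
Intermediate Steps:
$X{\left(g \right)} = 4 g^{2}$ ($X{\left(g \right)} = 2 \left(\left(g^{2} + g g\right) + 0\right) = 2 \left(\left(g^{2} + g^{2}\right) + 0\right) = 2 \left(2 g^{2} + 0\right) = 2 \cdot 2 g^{2} = 4 g^{2}$)
$G{\left(k \right)} = 2 - \left(5 + k\right)^{2}$ ($G{\left(k \right)} = 2 - \left(k + 5\right)^{2} = 2 - \left(5 + k\right)^{2}$)
$q = -13$
$q \left(-86\right) = \left(-13\right) \left(-86\right) = 1118$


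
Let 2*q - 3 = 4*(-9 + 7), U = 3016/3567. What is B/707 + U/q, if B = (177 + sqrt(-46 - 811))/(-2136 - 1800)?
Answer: -114797/339360 - I*sqrt(857)/2782752 ≈ -0.33827 - 1.052e-5*I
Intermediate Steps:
U = 104/123 (U = 3016*(1/3567) = 104/123 ≈ 0.84553)
B = -59/1312 - I*sqrt(857)/3936 (B = (177 + sqrt(-857))/(-3936) = (177 + I*sqrt(857))*(-1/3936) = -59/1312 - I*sqrt(857)/3936 ≈ -0.044969 - 0.0074376*I)
q = -5/2 (q = 3/2 + (4*(-9 + 7))/2 = 3/2 + (4*(-2))/2 = 3/2 + (1/2)*(-8) = 3/2 - 4 = -5/2 ≈ -2.5000)
B/707 + U/q = (-59/1312 - I*sqrt(857)/3936)/707 + 104/(123*(-5/2)) = (-59/1312 - I*sqrt(857)/3936)*(1/707) + (104/123)*(-2/5) = (-59/927584 - I*sqrt(857)/2782752) - 208/615 = -114797/339360 - I*sqrt(857)/2782752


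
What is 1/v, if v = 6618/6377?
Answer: 6377/6618 ≈ 0.96358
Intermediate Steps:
v = 6618/6377 (v = 6618*(1/6377) = 6618/6377 ≈ 1.0378)
1/v = 1/(6618/6377) = 6377/6618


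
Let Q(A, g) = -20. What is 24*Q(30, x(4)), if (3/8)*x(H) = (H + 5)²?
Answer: -480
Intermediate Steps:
x(H) = 8*(5 + H)²/3 (x(H) = 8*(H + 5)²/3 = 8*(5 + H)²/3)
24*Q(30, x(4)) = 24*(-20) = -480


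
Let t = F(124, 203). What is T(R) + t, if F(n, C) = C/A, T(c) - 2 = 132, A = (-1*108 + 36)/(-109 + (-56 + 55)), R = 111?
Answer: 15989/36 ≈ 444.14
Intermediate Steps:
A = 36/55 (A = (-108 + 36)/(-109 - 1) = -72/(-110) = -72*(-1/110) = 36/55 ≈ 0.65455)
T(c) = 134 (T(c) = 2 + 132 = 134)
F(n, C) = 55*C/36 (F(n, C) = C/(36/55) = C*(55/36) = 55*C/36)
t = 11165/36 (t = (55/36)*203 = 11165/36 ≈ 310.14)
T(R) + t = 134 + 11165/36 = 15989/36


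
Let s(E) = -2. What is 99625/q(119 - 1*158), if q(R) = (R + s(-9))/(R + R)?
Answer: 7770750/41 ≈ 1.8953e+5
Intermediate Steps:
q(R) = (-2 + R)/(2*R) (q(R) = (R - 2)/(R + R) = (-2 + R)/((2*R)) = (-2 + R)*(1/(2*R)) = (-2 + R)/(2*R))
99625/q(119 - 1*158) = 99625/(((-2 + (119 - 1*158))/(2*(119 - 1*158)))) = 99625/(((-2 + (119 - 158))/(2*(119 - 158)))) = 99625/(((½)*(-2 - 39)/(-39))) = 99625/(((½)*(-1/39)*(-41))) = 99625/(41/78) = 99625*(78/41) = 7770750/41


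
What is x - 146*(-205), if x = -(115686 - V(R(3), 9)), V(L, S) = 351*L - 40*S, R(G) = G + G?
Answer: -84010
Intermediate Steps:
R(G) = 2*G
V(L, S) = -40*S + 351*L
x = -113940 (x = -(115686 - (-40*9 + 351*(2*3))) = -(115686 - (-360 + 351*6)) = -(115686 - (-360 + 2106)) = -(115686 - 1*1746) = -(115686 - 1746) = -1*113940 = -113940)
x - 146*(-205) = -113940 - 146*(-205) = -113940 - 1*(-29930) = -113940 + 29930 = -84010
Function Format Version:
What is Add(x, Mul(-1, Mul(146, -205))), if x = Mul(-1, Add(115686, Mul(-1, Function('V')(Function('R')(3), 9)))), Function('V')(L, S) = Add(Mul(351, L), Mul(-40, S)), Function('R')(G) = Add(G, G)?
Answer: -84010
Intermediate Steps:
Function('R')(G) = Mul(2, G)
Function('V')(L, S) = Add(Mul(-40, S), Mul(351, L))
x = -113940 (x = Mul(-1, Add(115686, Mul(-1, Add(Mul(-40, 9), Mul(351, Mul(2, 3)))))) = Mul(-1, Add(115686, Mul(-1, Add(-360, Mul(351, 6))))) = Mul(-1, Add(115686, Mul(-1, Add(-360, 2106)))) = Mul(-1, Add(115686, Mul(-1, 1746))) = Mul(-1, Add(115686, -1746)) = Mul(-1, 113940) = -113940)
Add(x, Mul(-1, Mul(146, -205))) = Add(-113940, Mul(-1, Mul(146, -205))) = Add(-113940, Mul(-1, -29930)) = Add(-113940, 29930) = -84010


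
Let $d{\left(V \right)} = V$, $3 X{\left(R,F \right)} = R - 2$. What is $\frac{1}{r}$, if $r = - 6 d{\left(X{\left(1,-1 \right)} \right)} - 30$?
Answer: $- \frac{1}{28} \approx -0.035714$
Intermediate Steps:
$X{\left(R,F \right)} = - \frac{2}{3} + \frac{R}{3}$ ($X{\left(R,F \right)} = \frac{R - 2}{3} = \frac{-2 + R}{3} = - \frac{2}{3} + \frac{R}{3}$)
$r = -28$ ($r = - 6 \left(- \frac{2}{3} + \frac{1}{3} \cdot 1\right) - 30 = - 6 \left(- \frac{2}{3} + \frac{1}{3}\right) - 30 = \left(-6\right) \left(- \frac{1}{3}\right) - 30 = 2 - 30 = -28$)
$\frac{1}{r} = \frac{1}{-28} = - \frac{1}{28}$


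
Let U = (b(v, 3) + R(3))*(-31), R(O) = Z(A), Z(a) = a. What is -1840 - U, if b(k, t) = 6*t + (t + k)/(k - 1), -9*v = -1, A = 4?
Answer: -2533/2 ≈ -1266.5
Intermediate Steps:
v = ⅑ (v = -⅑*(-1) = ⅑ ≈ 0.11111)
b(k, t) = 6*t + (k + t)/(-1 + k)
R(O) = 4
U = -1147/2 (U = ((⅑ - 5*3 + 6*(⅑)*3)/(-1 + ⅑) + 4)*(-31) = ((⅑ - 15 + 2)/(-8/9) + 4)*(-31) = (-9/8*(-116/9) + 4)*(-31) = (29/2 + 4)*(-31) = (37/2)*(-31) = -1147/2 ≈ -573.50)
-1840 - U = -1840 - 1*(-1147/2) = -1840 + 1147/2 = -2533/2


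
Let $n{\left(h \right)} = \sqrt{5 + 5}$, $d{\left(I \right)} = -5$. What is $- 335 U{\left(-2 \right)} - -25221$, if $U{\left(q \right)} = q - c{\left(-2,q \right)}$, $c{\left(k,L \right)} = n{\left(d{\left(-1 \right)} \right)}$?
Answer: $25891 + 335 \sqrt{10} \approx 26950.0$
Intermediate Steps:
$n{\left(h \right)} = \sqrt{10}$
$c{\left(k,L \right)} = \sqrt{10}$
$U{\left(q \right)} = q - \sqrt{10}$
$- 335 U{\left(-2 \right)} - -25221 = - 335 \left(-2 - \sqrt{10}\right) - -25221 = \left(670 + 335 \sqrt{10}\right) + 25221 = 25891 + 335 \sqrt{10}$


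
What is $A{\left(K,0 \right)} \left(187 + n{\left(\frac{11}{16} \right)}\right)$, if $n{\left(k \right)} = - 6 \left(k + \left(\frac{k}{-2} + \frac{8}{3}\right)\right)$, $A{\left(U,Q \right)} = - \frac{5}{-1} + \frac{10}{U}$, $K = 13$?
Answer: $\frac{202725}{208} \approx 974.64$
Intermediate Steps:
$A{\left(U,Q \right)} = 5 + \frac{10}{U}$ ($A{\left(U,Q \right)} = \left(-5\right) \left(-1\right) + \frac{10}{U} = 5 + \frac{10}{U}$)
$n{\left(k \right)} = -16 - 3 k$ ($n{\left(k \right)} = - 6 \left(k + \left(k \left(- \frac{1}{2}\right) + 8 \cdot \frac{1}{3}\right)\right) = - 6 \left(k - \left(- \frac{8}{3} + \frac{k}{2}\right)\right) = - 6 \left(\frac{8}{3} + \frac{k}{2}\right) = -16 - 3 k$)
$A{\left(K,0 \right)} \left(187 + n{\left(\frac{11}{16} \right)}\right) = \left(5 + \frac{10}{13}\right) \left(187 - \left(16 + 3 \cdot \frac{11}{16}\right)\right) = \left(5 + 10 \cdot \frac{1}{13}\right) \left(187 - \left(16 + 3 \cdot 11 \cdot \frac{1}{16}\right)\right) = \left(5 + \frac{10}{13}\right) \left(187 - \frac{289}{16}\right) = \frac{75 \left(187 - \frac{289}{16}\right)}{13} = \frac{75}{13} \cdot \frac{2703}{16} = \frac{202725}{208}$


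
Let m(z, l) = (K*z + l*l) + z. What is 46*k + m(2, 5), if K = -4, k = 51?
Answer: 2365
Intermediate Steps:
m(z, l) = l² - 3*z (m(z, l) = (-4*z + l*l) + z = (-4*z + l²) + z = (l² - 4*z) + z = l² - 3*z)
46*k + m(2, 5) = 46*51 + (5² - 3*2) = 2346 + (25 - 6) = 2346 + 19 = 2365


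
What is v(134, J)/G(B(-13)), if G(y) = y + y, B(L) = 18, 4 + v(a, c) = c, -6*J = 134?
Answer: -79/108 ≈ -0.73148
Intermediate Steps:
J = -67/3 (J = -1/6*134 = -67/3 ≈ -22.333)
v(a, c) = -4 + c
G(y) = 2*y
v(134, J)/G(B(-13)) = (-4 - 67/3)/((2*18)) = -79/3/36 = -79/3*1/36 = -79/108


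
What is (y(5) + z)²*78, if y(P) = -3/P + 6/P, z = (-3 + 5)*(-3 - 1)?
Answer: 106782/25 ≈ 4271.3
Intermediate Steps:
z = -8 (z = 2*(-4) = -8)
y(P) = 3/P
(y(5) + z)²*78 = (3/5 - 8)²*78 = (3*(⅕) - 8)²*78 = (⅗ - 8)²*78 = (-37/5)²*78 = (1369/25)*78 = 106782/25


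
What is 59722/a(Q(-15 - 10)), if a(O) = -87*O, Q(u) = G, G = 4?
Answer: -29861/174 ≈ -171.61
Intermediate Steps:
Q(u) = 4
59722/a(Q(-15 - 10)) = 59722/((-87*4)) = 59722/(-348) = 59722*(-1/348) = -29861/174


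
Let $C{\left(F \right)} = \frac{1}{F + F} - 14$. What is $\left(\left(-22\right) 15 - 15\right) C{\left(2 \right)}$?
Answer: $\frac{18975}{4} \approx 4743.8$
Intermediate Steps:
$C{\left(F \right)} = -14 + \frac{1}{2 F}$ ($C{\left(F \right)} = \frac{1}{2 F} - 14 = -14 + \frac{1}{2 F}$)
$\left(\left(-22\right) 15 - 15\right) C{\left(2 \right)} = \left(\left(-22\right) 15 - 15\right) \left(-14 + \frac{1}{2 \cdot 2}\right) = \left(-330 - 15\right) \left(-14 + \frac{1}{2} \cdot \frac{1}{2}\right) = - 345 \left(-14 + \frac{1}{4}\right) = \left(-345\right) \left(- \frac{55}{4}\right) = \frac{18975}{4}$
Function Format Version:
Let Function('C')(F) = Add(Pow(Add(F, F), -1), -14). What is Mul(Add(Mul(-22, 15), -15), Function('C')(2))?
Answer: Rational(18975, 4) ≈ 4743.8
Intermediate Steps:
Function('C')(F) = Add(-14, Mul(Rational(1, 2), Pow(F, -1))) (Function('C')(F) = Add(Pow(Mul(2, F), -1), -14) = Add(Mul(Rational(1, 2), Pow(F, -1)), -14) = Add(-14, Mul(Rational(1, 2), Pow(F, -1))))
Mul(Add(Mul(-22, 15), -15), Function('C')(2)) = Mul(Add(Mul(-22, 15), -15), Add(-14, Mul(Rational(1, 2), Pow(2, -1)))) = Mul(Add(-330, -15), Add(-14, Mul(Rational(1, 2), Rational(1, 2)))) = Mul(-345, Add(-14, Rational(1, 4))) = Mul(-345, Rational(-55, 4)) = Rational(18975, 4)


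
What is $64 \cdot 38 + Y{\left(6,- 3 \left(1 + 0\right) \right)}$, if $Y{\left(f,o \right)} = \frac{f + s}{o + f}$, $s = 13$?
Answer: $\frac{7315}{3} \approx 2438.3$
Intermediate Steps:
$Y{\left(f,o \right)} = \frac{13 + f}{f + o}$ ($Y{\left(f,o \right)} = \frac{f + 13}{o + f} = \frac{13 + f}{f + o}$)
$64 \cdot 38 + Y{\left(6,- 3 \left(1 + 0\right) \right)} = 64 \cdot 38 + \frac{13 + 6}{6 - 3 \left(1 + 0\right)} = 2432 + \frac{1}{6 - 3} \cdot 19 = 2432 + \frac{1}{3} \cdot 19 = 2432 + \frac{19}{3} = \frac{7315}{3}$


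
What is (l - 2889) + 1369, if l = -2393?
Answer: -3913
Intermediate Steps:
(l - 2889) + 1369 = (-2393 - 2889) + 1369 = -5282 + 1369 = -3913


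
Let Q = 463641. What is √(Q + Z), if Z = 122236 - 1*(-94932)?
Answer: √680809 ≈ 825.11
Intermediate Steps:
Z = 217168 (Z = 122236 + 94932 = 217168)
√(Q + Z) = √(463641 + 217168) = √680809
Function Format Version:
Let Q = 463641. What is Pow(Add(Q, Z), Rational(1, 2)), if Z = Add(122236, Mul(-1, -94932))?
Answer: Pow(680809, Rational(1, 2)) ≈ 825.11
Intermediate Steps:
Z = 217168 (Z = Add(122236, 94932) = 217168)
Pow(Add(Q, Z), Rational(1, 2)) = Pow(Add(463641, 217168), Rational(1, 2)) = Pow(680809, Rational(1, 2))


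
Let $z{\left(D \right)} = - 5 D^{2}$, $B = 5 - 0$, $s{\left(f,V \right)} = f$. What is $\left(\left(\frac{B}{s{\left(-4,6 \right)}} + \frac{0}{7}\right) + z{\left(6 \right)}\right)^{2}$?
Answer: $\frac{525625}{16} \approx 32852.0$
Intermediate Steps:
$B = 5$ ($B = 5 + 0 = 5$)
$\left(\left(\frac{B}{s{\left(-4,6 \right)}} + \frac{0}{7}\right) + z{\left(6 \right)}\right)^{2} = \left(\left(\frac{5}{-4} + \frac{0}{7}\right) - 5 \cdot 6^{2}\right)^{2} = \left(\left(5 \left(- \frac{1}{4}\right) + 0 \cdot \frac{1}{7}\right) - 180\right)^{2} = \left(\left(- \frac{5}{4} + 0\right) - 180\right)^{2} = \left(- \frac{5}{4} - 180\right)^{2} = \left(- \frac{725}{4}\right)^{2} = \frac{525625}{16}$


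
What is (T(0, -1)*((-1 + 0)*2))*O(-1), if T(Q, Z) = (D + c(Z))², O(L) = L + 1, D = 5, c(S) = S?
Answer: 0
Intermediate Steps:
O(L) = 1 + L
T(Q, Z) = (5 + Z)²
(T(0, -1)*((-1 + 0)*2))*O(-1) = ((5 - 1)²*((-1 + 0)*2))*(1 - 1) = (4²*(-1*2))*0 = (16*(-2))*0 = -32*0 = 0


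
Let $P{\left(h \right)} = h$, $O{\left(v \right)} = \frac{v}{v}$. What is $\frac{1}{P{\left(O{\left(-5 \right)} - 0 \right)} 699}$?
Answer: $\frac{1}{699} \approx 0.0014306$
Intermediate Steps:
$O{\left(v \right)} = 1$
$\frac{1}{P{\left(O{\left(-5 \right)} - 0 \right)} 699} = \frac{1}{\left(1 - 0\right) 699} = \frac{1}{\left(1 + 0\right) 699} = \frac{1}{1 \cdot 699} = \frac{1}{699}$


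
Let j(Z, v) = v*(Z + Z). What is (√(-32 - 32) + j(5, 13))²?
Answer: 16836 + 2080*I ≈ 16836.0 + 2080.0*I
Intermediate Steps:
j(Z, v) = 2*Z*v (j(Z, v) = v*(2*Z) = 2*Z*v)
(√(-32 - 32) + j(5, 13))² = (√(-32 - 32) + 2*5*13)² = (√(-64) + 130)² = (8*I + 130)² = (130 + 8*I)²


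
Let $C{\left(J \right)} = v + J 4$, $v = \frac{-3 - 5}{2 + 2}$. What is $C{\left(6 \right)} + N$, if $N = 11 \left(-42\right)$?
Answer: $-440$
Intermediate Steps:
$v = -2$ ($v = - \frac{8}{4} = \left(-8\right) \frac{1}{4} = -2$)
$C{\left(J \right)} = -2 + 4 J$ ($C{\left(J \right)} = -2 + J 4 = -2 + 4 J$)
$N = -462$
$C{\left(6 \right)} + N = \left(-2 + 4 \cdot 6\right) - 462 = \left(-2 + 24\right) - 462 = 22 - 462 = -440$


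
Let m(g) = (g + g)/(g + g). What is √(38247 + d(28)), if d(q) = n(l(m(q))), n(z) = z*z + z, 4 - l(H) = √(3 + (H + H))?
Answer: √(38272 - 9*√5) ≈ 195.58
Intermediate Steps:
m(g) = 1 (m(g) = (2*g)/((2*g)) = (2*g)*(1/(2*g)) = 1)
l(H) = 4 - √(3 + 2*H) (l(H) = 4 - √(3 + (H + H)) = 4 - √(3 + 2*H))
n(z) = z + z² (n(z) = z² + z = z + z²)
d(q) = (4 - √5)*(5 - √5) (d(q) = (4 - √(3 + 2*1))*(1 + (4 - √(3 + 2*1))) = (4 - √(3 + 2))*(1 + (4 - √(3 + 2))) = (4 - √5)*(1 + (4 - √5)) = (4 - √5)*(5 - √5))
√(38247 + d(28)) = √(38247 + (25 - 9*√5)) = √(38272 - 9*√5)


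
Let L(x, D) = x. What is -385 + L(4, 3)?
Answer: -381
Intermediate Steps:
-385 + L(4, 3) = -385 + 4 = -381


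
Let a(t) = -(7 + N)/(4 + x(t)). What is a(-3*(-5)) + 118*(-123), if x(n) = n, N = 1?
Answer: -275774/19 ≈ -14514.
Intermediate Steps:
a(t) = -8/(4 + t) (a(t) = -(7 + 1)/(4 + t) = -8/(4 + t))
a(-3*(-5)) + 118*(-123) = -8/(4 - 3*(-5)) + 118*(-123) = -8/(4 + 15) - 14514 = -8/19 - 14514 = -275774/19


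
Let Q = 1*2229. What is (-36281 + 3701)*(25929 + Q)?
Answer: -917387640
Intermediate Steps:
Q = 2229
(-36281 + 3701)*(25929 + Q) = (-36281 + 3701)*(25929 + 2229) = -32580*28158 = -917387640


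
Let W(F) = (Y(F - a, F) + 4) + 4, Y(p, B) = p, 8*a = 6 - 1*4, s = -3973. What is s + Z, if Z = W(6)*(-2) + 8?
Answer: -7985/2 ≈ -3992.5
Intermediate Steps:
a = ¼ (a = (6 - 1*4)/8 = (6 - 4)/8 = (⅛)*2 = ¼ ≈ 0.25000)
W(F) = 31/4 + F (W(F) = ((F - 1*¼) + 4) + 4 = ((F - ¼) + 4) + 4 = ((-¼ + F) + 4) + 4 = (15/4 + F) + 4 = 31/4 + F)
Z = -39/2 (Z = (31/4 + 6)*(-2) + 8 = (55/4)*(-2) + 8 = -55/2 + 8 = -39/2 ≈ -19.500)
s + Z = -3973 - 39/2 = -7985/2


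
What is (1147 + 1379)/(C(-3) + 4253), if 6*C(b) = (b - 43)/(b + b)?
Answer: 45468/76577 ≈ 0.59376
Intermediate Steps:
C(b) = (-43 + b)/(12*b) (C(b) = ((b - 43)/(b + b))/6 = ((-43 + b)/((2*b)))/6 = ((-43 + b)*(1/(2*b)))/6 = ((-43 + b)/(2*b))/6 = (-43 + b)/(12*b))
(1147 + 1379)/(C(-3) + 4253) = (1147 + 1379)/((1/12)*(-43 - 3)/(-3) + 4253) = 2526/((1/12)*(-⅓)*(-46) + 4253) = 2526/(23/18 + 4253) = 2526/(76577/18) = 2526*(18/76577) = 45468/76577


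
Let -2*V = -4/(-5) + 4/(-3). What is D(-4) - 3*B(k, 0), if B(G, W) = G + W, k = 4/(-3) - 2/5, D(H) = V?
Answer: 82/15 ≈ 5.4667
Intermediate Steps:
V = 4/15 (V = -(-4/(-5) + 4/(-3))/2 = -(-4*(-⅕) + 4*(-⅓))/2 = -(⅘ - 4/3)/2 = -½*(-8/15) = 4/15 ≈ 0.26667)
D(H) = 4/15
k = -26/15 (k = 4*(-⅓) - 2*⅕ = -4/3 - ⅖ = -26/15 ≈ -1.7333)
D(-4) - 3*B(k, 0) = 4/15 - 3*(-26/15 + 0) = 4/15 - 3*(-26/15) = 4/15 + 26/5 = 82/15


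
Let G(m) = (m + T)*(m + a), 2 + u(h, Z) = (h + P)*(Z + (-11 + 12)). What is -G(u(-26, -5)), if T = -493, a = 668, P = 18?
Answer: 323174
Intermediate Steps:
u(h, Z) = -2 + (1 + Z)*(18 + h) (u(h, Z) = -2 + (h + 18)*(Z + (-11 + 12)) = -2 + (18 + h)*(Z + 1) = -2 + (18 + h)*(1 + Z) = -2 + (1 + Z)*(18 + h))
G(m) = (-493 + m)*(668 + m) (G(m) = (m - 493)*(m + 668) = (-493 + m)*(668 + m))
-G(u(-26, -5)) = -(-329324 + (16 - 26 + 18*(-5) - 5*(-26))**2 + 175*(16 - 26 + 18*(-5) - 5*(-26))) = -(-329324 + (16 - 26 - 90 + 130)**2 + 175*(16 - 26 - 90 + 130)) = -(-329324 + 30**2 + 175*30) = -(-329324 + 900 + 5250) = -1*(-323174) = 323174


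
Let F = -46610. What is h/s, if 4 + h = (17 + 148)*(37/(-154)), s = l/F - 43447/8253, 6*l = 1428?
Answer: 16788199545/2027028884 ≈ 8.2822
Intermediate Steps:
l = 238 (l = (⅙)*1428 = 238)
s = -1013514442/192336165 (s = 238/(-46610) - 43447/8253 = 238*(-1/46610) - 43447*1/8253 = -119/23305 - 43447/8253 = -1013514442/192336165 ≈ -5.2695)
h = -611/14 (h = -4 + (17 + 148)*(37/(-154)) = -4 + 165*(37*(-1/154)) = -4 + 165*(-37/154) = -4 - 555/14 = -611/14 ≈ -43.643)
h/s = -611/(14*(-1013514442/192336165)) = -611/14*(-192336165/1013514442) = 16788199545/2027028884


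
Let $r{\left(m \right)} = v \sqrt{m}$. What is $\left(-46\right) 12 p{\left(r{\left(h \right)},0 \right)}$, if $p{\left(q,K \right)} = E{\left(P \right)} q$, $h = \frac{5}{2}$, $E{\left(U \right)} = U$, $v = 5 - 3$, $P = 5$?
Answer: $- 2760 \sqrt{10} \approx -8727.9$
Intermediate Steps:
$v = 2$ ($v = 5 - 3 = 2$)
$h = \frac{5}{2}$ ($h = 5 \cdot \frac{1}{2} = \frac{5}{2} \approx 2.5$)
$r{\left(m \right)} = 2 \sqrt{m}$
$p{\left(q,K \right)} = 5 q$
$\left(-46\right) 12 p{\left(r{\left(h \right)},0 \right)} = \left(-46\right) 12 \cdot 5 \cdot 2 \sqrt{\frac{5}{2}} = - 552 \cdot 5 \cdot 2 \frac{\sqrt{10}}{2} = - 552 \cdot 5 \sqrt{10} = - 2760 \sqrt{10}$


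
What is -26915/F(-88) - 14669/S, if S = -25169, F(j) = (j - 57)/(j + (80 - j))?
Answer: 10839203561/729901 ≈ 14850.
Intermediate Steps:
F(j) = -57/80 + j/80 (F(j) = (-57 + j)/80 = (-57 + j)*(1/80) = -57/80 + j/80)
-26915/F(-88) - 14669/S = -26915/(-57/80 + (1/80)*(-88)) - 14669/(-25169) = -26915/(-57/80 - 11/10) - 14669*(-1/25169) = -26915/(-29/16) + 14669/25169 = -26915*(-16/29) + 14669/25169 = 430640/29 + 14669/25169 = 10839203561/729901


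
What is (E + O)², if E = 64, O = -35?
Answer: 841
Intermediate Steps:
(E + O)² = (64 - 35)² = 29² = 841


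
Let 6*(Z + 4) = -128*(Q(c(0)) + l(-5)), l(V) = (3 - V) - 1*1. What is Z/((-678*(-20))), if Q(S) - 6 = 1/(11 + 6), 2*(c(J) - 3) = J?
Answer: -1201/57630 ≈ -0.020840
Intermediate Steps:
c(J) = 3 + J/2
l(V) = 2 - V (l(V) = (3 - V) - 1 = 2 - V)
Q(S) = 103/17 (Q(S) = 6 + 1/(11 + 6) = 6 + 1/17 = 103/17)
Z = -4804/17 (Z = -4 + (-128*(103/17 + (2 - 1*(-5))))/6 = -4 + (-128*(103/17 + (2 + 5)))/6 = -4 + (-128*(103/17 + 7))/6 = -4 + (-128*222/17)/6 = -4 + (1/6)*(-28416/17) = -4 - 4736/17 = -4804/17 ≈ -282.59)
Z/((-678*(-20))) = -4804/(17*((-678*(-20)))) = -4804/17/13560 = -4804/17*1/13560 = -1201/57630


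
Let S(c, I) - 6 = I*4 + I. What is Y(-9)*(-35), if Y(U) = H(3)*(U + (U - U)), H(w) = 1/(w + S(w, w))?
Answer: 105/8 ≈ 13.125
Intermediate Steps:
S(c, I) = 6 + 5*I (S(c, I) = 6 + (I*4 + I) = 6 + (4*I + I) = 6 + 5*I)
H(w) = 1/(6 + 6*w) (H(w) = 1/(w + (6 + 5*w)) = 1/(6 + 6*w))
Y(U) = U/24 (Y(U) = (1/(6*(1 + 3)))*(U + (U - U)) = ((⅙)/4)*(U + 0) = ((⅙)*(¼))*U = U/24)
Y(-9)*(-35) = ((1/24)*(-9))*(-35) = -3/8*(-35) = 105/8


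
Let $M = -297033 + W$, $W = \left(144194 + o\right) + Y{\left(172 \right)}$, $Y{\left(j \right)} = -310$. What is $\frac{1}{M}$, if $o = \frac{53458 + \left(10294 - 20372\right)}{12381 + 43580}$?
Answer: $- \frac{55961}{8570327809} \approx -6.5296 \cdot 10^{-6}$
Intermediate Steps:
$o = \frac{43380}{55961}$ ($o = \frac{53458 + \left(10294 - 20372\right)}{55961} = \left(53458 - 10078\right) \frac{1}{55961} = 43380 \cdot \frac{1}{55961} = \frac{43380}{55961} \approx 0.77518$)
$W = \frac{8051935904}{55961}$ ($W = \left(144194 + \frac{43380}{55961}\right) - 310 = \frac{8069283814}{55961} - 310 = \frac{8051935904}{55961} \approx 1.4388 \cdot 10^{5}$)
$M = - \frac{8570327809}{55961}$ ($M = -297033 + \frac{8051935904}{55961} = - \frac{8570327809}{55961} \approx -1.5315 \cdot 10^{5}$)
$\frac{1}{M} = \frac{1}{- \frac{8570327809}{55961}} = - \frac{55961}{8570327809}$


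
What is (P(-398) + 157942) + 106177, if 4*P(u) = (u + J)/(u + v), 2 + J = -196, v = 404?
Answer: 1584565/6 ≈ 2.6409e+5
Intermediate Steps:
J = -198 (J = -2 - 196 = -198)
P(u) = (-198 + u)/(4*(404 + u)) (P(u) = ((u - 198)/(u + 404))/4 = ((-198 + u)/(404 + u))/4 = (-198 + u)/(4*(404 + u)))
(P(-398) + 157942) + 106177 = ((-198 - 398)/(4*(404 - 398)) + 157942) + 106177 = ((¼)*(-596)/6 + 157942) + 106177 = ((¼)*(⅙)*(-596) + 157942) + 106177 = (-149/6 + 157942) + 106177 = 947503/6 + 106177 = 1584565/6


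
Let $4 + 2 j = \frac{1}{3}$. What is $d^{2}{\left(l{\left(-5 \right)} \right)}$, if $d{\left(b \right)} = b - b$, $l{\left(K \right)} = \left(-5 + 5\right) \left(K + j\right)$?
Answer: $0$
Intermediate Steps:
$j = - \frac{11}{6}$ ($j = -2 + \frac{1}{2 \cdot 3} = -2 + \frac{1}{2} \cdot \frac{1}{3} = -2 + \frac{1}{6} = - \frac{11}{6} \approx -1.8333$)
$l{\left(K \right)} = 0$ ($l{\left(K \right)} = \left(-5 + 5\right) \left(K - \frac{11}{6}\right) = 0 \left(- \frac{11}{6} + K\right) = 0$)
$d{\left(b \right)} = 0$
$d^{2}{\left(l{\left(-5 \right)} \right)} = 0^{2} = 0$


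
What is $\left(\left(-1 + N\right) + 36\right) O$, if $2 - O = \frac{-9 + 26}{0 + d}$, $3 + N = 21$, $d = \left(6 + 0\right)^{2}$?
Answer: $\frac{2915}{36} \approx 80.972$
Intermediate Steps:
$d = 36$ ($d = 6^{2} = 36$)
$N = 18$ ($N = -3 + 21 = 18$)
$O = \frac{55}{36}$ ($O = 2 - \frac{-9 + 26}{0 + 36} = 2 - \frac{17}{36} = \frac{55}{36} \approx 1.5278$)
$\left(\left(-1 + N\right) + 36\right) O = \left(\left(-1 + 18\right) + 36\right) \frac{55}{36} = \left(17 + 36\right) \frac{55}{36} = 53 \cdot \frac{55}{36} = \frac{2915}{36}$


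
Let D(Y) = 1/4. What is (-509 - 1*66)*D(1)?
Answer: -575/4 ≈ -143.75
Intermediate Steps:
D(Y) = ¼
(-509 - 1*66)*D(1) = (-509 - 1*66)*(¼) = (-509 - 66)*(¼) = -575*¼ = -575/4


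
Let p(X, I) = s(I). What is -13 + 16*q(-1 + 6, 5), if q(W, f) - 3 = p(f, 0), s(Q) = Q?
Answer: 35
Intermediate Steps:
p(X, I) = I
q(W, f) = 3 (q(W, f) = 3 + 0 = 3)
-13 + 16*q(-1 + 6, 5) = -13 + 16*3 = -13 + 48 = 35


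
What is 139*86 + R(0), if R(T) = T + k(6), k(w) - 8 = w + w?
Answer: 11974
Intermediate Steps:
k(w) = 8 + 2*w (k(w) = 8 + (w + w) = 8 + 2*w)
R(T) = 20 + T (R(T) = T + (8 + 2*6) = T + (8 + 12) = T + 20 = 20 + T)
139*86 + R(0) = 139*86 + (20 + 0) = 11954 + 20 = 11974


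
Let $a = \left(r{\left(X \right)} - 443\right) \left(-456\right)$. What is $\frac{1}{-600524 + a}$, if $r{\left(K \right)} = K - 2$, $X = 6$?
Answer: $- \frac{1}{400340} \approx -2.4979 \cdot 10^{-6}$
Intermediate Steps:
$r{\left(K \right)} = -2 + K$ ($r{\left(K \right)} = K - 2 = -2 + K$)
$a = 200184$ ($a = \left(\left(-2 + 6\right) - 443\right) \left(-456\right) = \left(4 - 443\right) \left(-456\right) = \left(-439\right) \left(-456\right) = 200184$)
$\frac{1}{-600524 + a} = \frac{1}{-600524 + 200184} = \frac{1}{-400340} = - \frac{1}{400340}$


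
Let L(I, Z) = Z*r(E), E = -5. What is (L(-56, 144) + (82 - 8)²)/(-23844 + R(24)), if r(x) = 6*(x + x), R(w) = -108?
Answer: 791/5988 ≈ 0.13210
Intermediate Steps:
r(x) = 12*x (r(x) = 6*(2*x) = 12*x)
L(I, Z) = -60*Z (L(I, Z) = Z*(12*(-5)) = Z*(-60) = -60*Z)
(L(-56, 144) + (82 - 8)²)/(-23844 + R(24)) = (-60*144 + (82 - 8)²)/(-23844 - 108) = (-8640 + 74²)/(-23952) = (-8640 + 5476)*(-1/23952) = -3164*(-1/23952) = 791/5988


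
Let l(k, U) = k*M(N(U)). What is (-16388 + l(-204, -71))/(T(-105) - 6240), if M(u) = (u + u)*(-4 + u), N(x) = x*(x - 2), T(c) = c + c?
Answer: 5475930622/3225 ≈ 1.6980e+6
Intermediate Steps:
T(c) = 2*c
N(x) = x*(-2 + x)
M(u) = 2*u*(-4 + u) (M(u) = (2*u)*(-4 + u) = 2*u*(-4 + u))
l(k, U) = 2*U*k*(-4 + U*(-2 + U))*(-2 + U) (l(k, U) = k*(2*(U*(-2 + U))*(-4 + U*(-2 + U))) = k*(2*U*(-4 + U*(-2 + U))*(-2 + U)) = 2*U*k*(-4 + U*(-2 + U))*(-2 + U))
(-16388 + l(-204, -71))/(T(-105) - 6240) = (-16388 + 2*(-71)*(-204)*(-4 - 71*(-2 - 71))*(-2 - 71))/(2*(-105) - 6240) = (-16388 + 2*(-71)*(-204)*(-4 - 71*(-73))*(-73))/(-210 - 6240) = (-16388 + 2*(-71)*(-204)*(-4 + 5183)*(-73))/(-6450) = (-16388 + 2*(-71)*(-204)*5179*(-73))*(-1/6450) = (-16388 - 10951844856)*(-1/6450) = -10951861244*(-1/6450) = 5475930622/3225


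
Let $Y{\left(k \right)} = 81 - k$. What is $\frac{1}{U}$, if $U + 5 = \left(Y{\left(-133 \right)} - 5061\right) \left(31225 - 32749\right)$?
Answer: $\frac{1}{7386823} \approx 1.3538 \cdot 10^{-7}$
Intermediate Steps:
$U = 7386823$ ($U = -5 + \left(\left(81 - -133\right) - 5061\right) \left(31225 - 32749\right) = -5 + \left(\left(81 + 133\right) - 5061\right) \left(-1524\right) = -5 + \left(214 - 5061\right) \left(-1524\right) = -5 - -7386828 = -5 + 7386828 = 7386823$)
$\frac{1}{U} = \frac{1}{7386823}$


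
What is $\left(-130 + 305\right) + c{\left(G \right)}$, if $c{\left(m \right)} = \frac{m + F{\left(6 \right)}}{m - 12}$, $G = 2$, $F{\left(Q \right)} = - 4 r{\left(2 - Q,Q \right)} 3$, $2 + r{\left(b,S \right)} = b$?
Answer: $\frac{838}{5} \approx 167.6$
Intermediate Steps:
$r{\left(b,S \right)} = -2 + b$
$F{\left(Q \right)} = 12 Q$ ($F{\left(Q \right)} = - 4 \left(-2 - \left(-2 + Q\right)\right) 3 = - 4 \left(- Q\right) 3 = 4 Q 3 = 12 Q$)
$c{\left(m \right)} = \frac{72 + m}{-12 + m}$ ($c{\left(m \right)} = \frac{m + 12 \cdot 6}{m - 12} = \frac{m + 72}{-12 + m} = \frac{72 + m}{-12 + m}$)
$\left(-130 + 305\right) + c{\left(G \right)} = \left(-130 + 305\right) + \frac{72 + 2}{-12 + 2} = 175 + \frac{1}{-10} \cdot 74 = 175 - \frac{37}{5} = \frac{838}{5}$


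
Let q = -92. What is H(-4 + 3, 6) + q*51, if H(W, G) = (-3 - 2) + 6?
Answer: -4691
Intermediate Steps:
H(W, G) = 1 (H(W, G) = -5 + 6 = 1)
H(-4 + 3, 6) + q*51 = 1 - 92*51 = 1 - 4692 = -4691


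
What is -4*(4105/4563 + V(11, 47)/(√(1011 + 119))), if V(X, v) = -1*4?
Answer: -16420/4563 + 8*√1130/565 ≈ -3.1225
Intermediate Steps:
V(X, v) = -4
-4*(4105/4563 + V(11, 47)/(√(1011 + 119))) = -4*(4105/4563 - 4/√(1011 + 119)) = -4*(4105*(1/4563) - 4*√1130/1130) = -4*(4105/4563 - 2*√1130/565) = -16420/4563 + 8*√1130/565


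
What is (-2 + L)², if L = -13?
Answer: 225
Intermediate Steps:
(-2 + L)² = (-2 - 13)² = (-15)² = 225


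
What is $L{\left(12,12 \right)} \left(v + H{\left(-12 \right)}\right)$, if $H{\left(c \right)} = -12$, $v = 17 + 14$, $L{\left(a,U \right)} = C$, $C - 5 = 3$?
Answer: $152$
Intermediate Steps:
$C = 8$ ($C = 5 + 3 = 8$)
$L{\left(a,U \right)} = 8$
$v = 31$
$L{\left(12,12 \right)} \left(v + H{\left(-12 \right)}\right) = 8 \left(31 - 12\right) = 8 \cdot 19 = 152$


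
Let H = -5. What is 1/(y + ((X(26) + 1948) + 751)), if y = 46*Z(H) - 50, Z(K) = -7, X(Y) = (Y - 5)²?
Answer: 1/2768 ≈ 0.00036127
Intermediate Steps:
X(Y) = (-5 + Y)²
y = -372 (y = 46*(-7) - 50 = -322 - 50 = -372)
1/(y + ((X(26) + 1948) + 751)) = 1/(-372 + (((-5 + 26)² + 1948) + 751)) = 1/(-372 + ((21² + 1948) + 751)) = 1/(-372 + ((441 + 1948) + 751)) = 1/(-372 + (2389 + 751)) = 1/(-372 + 3140) = 1/2768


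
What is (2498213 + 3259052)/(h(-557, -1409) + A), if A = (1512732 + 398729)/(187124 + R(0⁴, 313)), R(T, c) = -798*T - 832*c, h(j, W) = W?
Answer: -421961466380/105179889 ≈ -4011.8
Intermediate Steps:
R(T, c) = -832*c - 798*T
A = -1911461/73292 (A = (1512732 + 398729)/(187124 + (-832*313 - 798*0⁴)) = 1911461/(187124 + (-260416 - 798*0)) = 1911461/(187124 + (-260416 + 0)) = 1911461/(187124 - 260416) = 1911461/(-73292) = 1911461*(-1/73292) = -1911461/73292 ≈ -26.080)
(2498213 + 3259052)/(h(-557, -1409) + A) = (2498213 + 3259052)/(-1409 - 1911461/73292) = 5757265/(-105179889/73292) = 5757265*(-73292/105179889) = -421961466380/105179889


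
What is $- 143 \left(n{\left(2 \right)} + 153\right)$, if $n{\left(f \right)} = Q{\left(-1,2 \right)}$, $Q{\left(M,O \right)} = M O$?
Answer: $-21593$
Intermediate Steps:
$n{\left(f \right)} = -2$ ($n{\left(f \right)} = \left(-1\right) 2 = -2$)
$- 143 \left(n{\left(2 \right)} + 153\right) = - 143 \left(-2 + 153\right) = \left(-143\right) 151 = -21593$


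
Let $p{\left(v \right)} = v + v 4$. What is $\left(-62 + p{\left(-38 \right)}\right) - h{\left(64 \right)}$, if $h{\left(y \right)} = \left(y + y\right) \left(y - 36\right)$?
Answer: $-3836$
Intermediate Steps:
$p{\left(v \right)} = 5 v$ ($p{\left(v \right)} = v + 4 v = 5 v$)
$h{\left(y \right)} = 2 y \left(-36 + y\right)$
$\left(-62 + p{\left(-38 \right)}\right) - h{\left(64 \right)} = \left(-62 + 5 \left(-38\right)\right) - 2 \cdot 64 \left(-36 + 64\right) = \left(-62 - 190\right) - 2 \cdot 64 \cdot 28 = -252 - 3584 = -3836$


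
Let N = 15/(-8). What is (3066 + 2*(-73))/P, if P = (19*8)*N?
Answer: -584/57 ≈ -10.246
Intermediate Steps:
N = -15/8 (N = 15*(-⅛) = -15/8 ≈ -1.8750)
P = -285 (P = (19*8)*(-15/8) = 152*(-15/8) = -285)
(3066 + 2*(-73))/P = (3066 + 2*(-73))/(-285) = (3066 - 146)*(-1/285) = 2920*(-1/285) = -584/57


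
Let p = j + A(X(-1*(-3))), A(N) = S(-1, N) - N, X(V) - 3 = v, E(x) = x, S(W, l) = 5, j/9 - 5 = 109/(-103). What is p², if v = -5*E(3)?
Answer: 29214025/10609 ≈ 2753.7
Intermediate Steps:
j = 3654/103 (j = 45 + 9*(109/(-103)) = 45 + 9*(109*(-1/103)) = 45 + 9*(-109/103) = 45 - 981/103 = 3654/103 ≈ 35.476)
v = -15 (v = -5*3 = -15)
X(V) = -12 (X(V) = 3 - 15 = -12)
A(N) = 5 - N
p = 5405/103 (p = 3654/103 + (5 - 1*(-12)) = 3654/103 + (5 + 12) = 3654/103 + 17 = 5405/103 ≈ 52.476)
p² = (5405/103)² = 29214025/10609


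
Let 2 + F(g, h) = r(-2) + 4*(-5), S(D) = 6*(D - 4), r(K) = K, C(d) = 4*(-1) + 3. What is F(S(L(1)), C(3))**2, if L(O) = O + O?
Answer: 576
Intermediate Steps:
L(O) = 2*O
C(d) = -1 (C(d) = -4 + 3 = -1)
S(D) = -24 + 6*D (S(D) = 6*(-4 + D) = -24 + 6*D)
F(g, h) = -24 (F(g, h) = -2 + (-2 + 4*(-5)) = -2 + (-2 - 20) = -2 - 22 = -24)
F(S(L(1)), C(3))**2 = (-24)**2 = 576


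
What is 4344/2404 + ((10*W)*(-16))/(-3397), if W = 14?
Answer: 5035382/2041597 ≈ 2.4664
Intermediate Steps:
4344/2404 + ((10*W)*(-16))/(-3397) = 4344/2404 + ((10*14)*(-16))/(-3397) = 4344*(1/2404) + (140*(-16))*(-1/3397) = 1086/601 - 2240*(-1/3397) = 1086/601 + 2240/3397 = 5035382/2041597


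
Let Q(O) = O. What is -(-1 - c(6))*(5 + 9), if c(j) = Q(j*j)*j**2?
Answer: 18158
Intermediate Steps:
c(j) = j**4 (c(j) = (j*j)*j**2 = j**2*j**2 = j**4)
-(-1 - c(6))*(5 + 9) = -(-1 - 1*6**4)*(5 + 9) = -(-1 - 1*1296)*14 = -(-1 - 1296)*14 = -(-1297)*14 = -1*(-18158) = 18158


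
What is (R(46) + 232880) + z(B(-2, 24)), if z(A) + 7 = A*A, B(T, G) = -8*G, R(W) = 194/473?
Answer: 127585795/473 ≈ 2.6974e+5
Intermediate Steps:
R(W) = 194/473 (R(W) = 194*(1/473) = 194/473)
z(A) = -7 + A² (z(A) = -7 + A*A = -7 + A²)
(R(46) + 232880) + z(B(-2, 24)) = (194/473 + 232880) + (-7 + (-8*24)²) = 110152434/473 + (-7 + (-192)²) = 110152434/473 + (-7 + 36864) = 110152434/473 + 36857 = 127585795/473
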